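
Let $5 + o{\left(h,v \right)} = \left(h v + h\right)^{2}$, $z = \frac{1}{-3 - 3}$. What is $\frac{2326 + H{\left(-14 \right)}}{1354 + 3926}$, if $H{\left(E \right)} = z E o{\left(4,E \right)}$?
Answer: $\frac{25871}{15840} \approx 1.6333$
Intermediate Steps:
$z = - \frac{1}{6}$ ($z = \frac{1}{-6} = - \frac{1}{6} \approx -0.16667$)
$o{\left(h,v \right)} = -5 + \left(h + h v\right)^{2}$ ($o{\left(h,v \right)} = -5 + \left(h v + h\right)^{2} = -5 + \left(h + h v\right)^{2}$)
$H{\left(E \right)} = - \frac{E \left(-5 + 16 \left(1 + E\right)^{2}\right)}{6}$ ($H{\left(E \right)} = - \frac{E}{6} \left(-5 + 4^{2} \left(1 + E\right)^{2}\right) = - \frac{E}{6} \left(-5 + 16 \left(1 + E\right)^{2}\right) = - \frac{E \left(-5 + 16 \left(1 + E\right)^{2}\right)}{6}$)
$\frac{2326 + H{\left(-14 \right)}}{1354 + 3926} = \frac{2326 - - \frac{7 \left(-5 + 16 \left(1 - 14\right)^{2}\right)}{3}}{1354 + 3926} = \frac{2326 - - \frac{7 \left(-5 + 16 \left(-13\right)^{2}\right)}{3}}{5280} = \left(2326 - - \frac{7 \left(-5 + 16 \cdot 169\right)}{3}\right) \frac{1}{5280} = \left(2326 - - \frac{7 \left(-5 + 2704\right)}{3}\right) \frac{1}{5280} = \left(2326 - \left(- \frac{7}{3}\right) 2699\right) \frac{1}{5280} = \left(2326 + \frac{18893}{3}\right) \frac{1}{5280} = \frac{25871}{3} \cdot \frac{1}{5280} = \frac{25871}{15840}$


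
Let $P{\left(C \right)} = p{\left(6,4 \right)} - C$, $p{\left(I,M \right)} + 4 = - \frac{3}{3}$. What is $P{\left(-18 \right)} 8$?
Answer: $104$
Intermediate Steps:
$p{\left(I,M \right)} = -5$ ($p{\left(I,M \right)} = -4 - \frac{3}{3} = -4 - 1 = -5$)
$P{\left(C \right)} = -5 - C$
$P{\left(-18 \right)} 8 = \left(-5 - -18\right) 8 = \left(-5 + 18\right) 8 = 13 \cdot 8 = 104$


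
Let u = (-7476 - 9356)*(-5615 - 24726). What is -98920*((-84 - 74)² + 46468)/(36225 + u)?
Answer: -7066053440/510735937 ≈ -13.835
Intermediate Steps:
u = 510699712 (u = -16832*(-30341) = 510699712)
-98920*((-84 - 74)² + 46468)/(36225 + u) = -98920*((-84 - 74)² + 46468)/(36225 + 510699712) = -98920/(510735937/((-158)² + 46468)) = -98920/(510735937/(24964 + 46468)) = -98920/(510735937/71432) = -98920/(510735937*(1/71432)) = -98920/510735937/71432 = -98920*71432/510735937 = -7066053440/510735937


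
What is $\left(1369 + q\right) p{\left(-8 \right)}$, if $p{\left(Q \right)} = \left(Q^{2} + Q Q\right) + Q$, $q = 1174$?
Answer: $305160$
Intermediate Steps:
$p{\left(Q \right)} = Q + 2 Q^{2}$ ($p{\left(Q \right)} = \left(Q^{2} + Q^{2}\right) + Q = 2 Q^{2} + Q = Q + 2 Q^{2}$)
$\left(1369 + q\right) p{\left(-8 \right)} = \left(1369 + 1174\right) \left(- 8 \left(1 + 2 \left(-8\right)\right)\right) = 2543 \left(- 8 \left(1 - 16\right)\right) = 2543 \left(\left(-8\right) \left(-15\right)\right) = 2543 \cdot 120 = 305160$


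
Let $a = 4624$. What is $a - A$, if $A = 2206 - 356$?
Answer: $2774$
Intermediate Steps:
$A = 1850$ ($A = 2206 - 356 = 1850$)
$a - A = 4624 - 1850 = 2774$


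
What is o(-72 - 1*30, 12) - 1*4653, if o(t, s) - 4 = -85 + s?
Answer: -4722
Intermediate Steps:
o(t, s) = -81 + s (o(t, s) = 4 + (-85 + s) = -81 + s)
o(-72 - 1*30, 12) - 1*4653 = (-81 + 12) - 1*4653 = -69 - 4653 = -4722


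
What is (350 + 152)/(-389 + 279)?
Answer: -251/55 ≈ -4.5636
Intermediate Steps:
(350 + 152)/(-389 + 279) = 502/(-110) = 502*(-1/110) = -251/55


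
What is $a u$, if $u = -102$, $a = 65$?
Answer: $-6630$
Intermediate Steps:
$a u = 65 \left(-102\right) = -6630$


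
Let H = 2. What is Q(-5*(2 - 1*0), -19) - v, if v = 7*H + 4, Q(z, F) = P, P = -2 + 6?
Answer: -14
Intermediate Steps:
P = 4
Q(z, F) = 4
v = 18 (v = 7*2 + 4 = 14 + 4 = 18)
Q(-5*(2 - 1*0), -19) - v = 4 - 1*18 = 4 - 18 = -14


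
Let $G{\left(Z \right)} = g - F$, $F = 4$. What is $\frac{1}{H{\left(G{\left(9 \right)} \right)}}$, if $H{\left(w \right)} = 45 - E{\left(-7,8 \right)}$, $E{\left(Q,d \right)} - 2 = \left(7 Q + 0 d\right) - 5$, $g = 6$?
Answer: $\frac{1}{97} \approx 0.010309$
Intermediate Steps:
$E{\left(Q,d \right)} = -3 + 7 Q$ ($E{\left(Q,d \right)} = 2 + \left(\left(7 Q + 0 d\right) - 5\right) = 2 + \left(\left(7 Q + 0\right) - 5\right) = 2 + \left(7 Q - 5\right) = 2 + \left(-5 + 7 Q\right) = -3 + 7 Q$)
$G{\left(Z \right)} = 2$ ($G{\left(Z \right)} = 6 - 4 = 2$)
$H{\left(w \right)} = 97$ ($H{\left(w \right)} = 45 - \left(-3 + 7 \left(-7\right)\right) = 45 - \left(-3 - 49\right) = 45 - -52 = 45 + 52 = 97$)
$\frac{1}{H{\left(G{\left(9 \right)} \right)}} = \frac{1}{97}$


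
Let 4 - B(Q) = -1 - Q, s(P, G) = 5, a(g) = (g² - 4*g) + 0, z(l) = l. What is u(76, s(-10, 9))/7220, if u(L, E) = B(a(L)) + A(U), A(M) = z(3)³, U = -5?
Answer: 1376/1805 ≈ 0.76233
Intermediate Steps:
a(g) = g² - 4*g
A(M) = 27 (A(M) = 3³ = 27)
B(Q) = 5 + Q (B(Q) = 4 - (-1 - Q) = 4 + (1 + Q) = 5 + Q)
u(L, E) = 32 + L*(-4 + L) (u(L, E) = (5 + L*(-4 + L)) + 27 = 32 + L*(-4 + L))
u(76, s(-10, 9))/7220 = (32 + 76*(-4 + 76))/7220 = (32 + 76*72)*(1/7220) = (32 + 5472)*(1/7220) = 5504*(1/7220) = 1376/1805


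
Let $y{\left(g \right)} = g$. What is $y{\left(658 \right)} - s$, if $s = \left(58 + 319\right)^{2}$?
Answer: $-141471$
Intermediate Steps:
$s = 142129$ ($s = 377^{2} = 142129$)
$y{\left(658 \right)} - s = 658 - 142129 = -141471$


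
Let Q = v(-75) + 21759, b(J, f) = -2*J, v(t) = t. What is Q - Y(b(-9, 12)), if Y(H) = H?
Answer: 21666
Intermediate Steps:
Q = 21684 (Q = -75 + 21759 = 21684)
Q - Y(b(-9, 12)) = 21684 - (-2)*(-9) = 21684 - 1*18 = 21684 - 18 = 21666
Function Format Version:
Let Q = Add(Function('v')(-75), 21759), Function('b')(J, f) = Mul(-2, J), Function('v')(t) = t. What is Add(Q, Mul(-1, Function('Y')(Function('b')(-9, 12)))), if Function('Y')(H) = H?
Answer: 21666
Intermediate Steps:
Q = 21684 (Q = Add(-75, 21759) = 21684)
Add(Q, Mul(-1, Function('Y')(Function('b')(-9, 12)))) = Add(21684, Mul(-1, Mul(-2, -9))) = Add(21684, Mul(-1, 18)) = Add(21684, -18) = 21666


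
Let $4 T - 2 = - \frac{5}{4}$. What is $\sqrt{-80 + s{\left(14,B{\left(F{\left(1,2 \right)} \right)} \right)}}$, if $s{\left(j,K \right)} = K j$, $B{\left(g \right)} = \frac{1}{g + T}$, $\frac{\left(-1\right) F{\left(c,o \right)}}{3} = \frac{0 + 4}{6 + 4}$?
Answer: $\frac{20 i \sqrt{19}}{9} \approx 9.6864 i$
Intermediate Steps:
$T = \frac{3}{16}$ ($T = \frac{1}{2} + \frac{\left(-5\right) \frac{1}{4}}{4} = \frac{1}{2} + \frac{1}{4} \left(- \frac{5}{4}\right) = \frac{1}{2} - \frac{5}{16} = \frac{3}{16} \approx 0.1875$)
$F{\left(c,o \right)} = - \frac{6}{5}$ ($F{\left(c,o \right)} = - 3 \frac{0 + 4}{6 + 4} = - 3 \cdot \frac{4}{10} = - 3 \cdot 4 \cdot \frac{1}{10} = \left(-3\right) \frac{2}{5} = - \frac{6}{5}$)
$B{\left(g \right)} = \frac{1}{\frac{3}{16} + g}$ ($B{\left(g \right)} = \frac{1}{g + \frac{3}{16}} = \frac{1}{\frac{3}{16} + g}$)
$\sqrt{-80 + s{\left(14,B{\left(F{\left(1,2 \right)} \right)} \right)}} = \sqrt{-80 + \frac{16}{3 + 16 \left(- \frac{6}{5}\right)} 14} = \sqrt{-80 + \frac{16}{3 - \frac{96}{5}} \cdot 14} = \sqrt{-80 + \frac{16}{- \frac{81}{5}} \cdot 14} = \sqrt{-80 + 16 \left(- \frac{5}{81}\right) 14} = \sqrt{-80 - \frac{1120}{81}} = \sqrt{- \frac{7600}{81}} = \frac{20 i \sqrt{19}}{9}$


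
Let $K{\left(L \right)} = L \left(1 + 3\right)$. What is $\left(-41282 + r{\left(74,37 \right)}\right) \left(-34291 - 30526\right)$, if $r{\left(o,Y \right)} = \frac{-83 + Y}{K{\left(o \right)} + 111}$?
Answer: $\frac{1089043566940}{407} \approx 2.6758 \cdot 10^{9}$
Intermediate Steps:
$K{\left(L \right)} = 4 L$ ($K{\left(L \right)} = L 4 = 4 L$)
$r{\left(o,Y \right)} = \frac{-83 + Y}{111 + 4 o}$ ($r{\left(o,Y \right)} = \frac{-83 + Y}{4 o + 111} = \frac{-83 + Y}{111 + 4 o}$)
$\left(-41282 + r{\left(74,37 \right)}\right) \left(-34291 - 30526\right) = \left(-41282 + \frac{-83 + 37}{111 + 4 \cdot 74}\right) \left(-34291 - 30526\right) = \left(-41282 + \frac{1}{111 + 296} \left(-46\right)\right) \left(-64817\right) = \left(-41282 + \frac{1}{407} \left(-46\right)\right) \left(-64817\right) = \left(-41282 - \frac{46}{407}\right) \left(-64817\right) = \left(- \frac{16801820}{407}\right) \left(-64817\right) = \frac{1089043566940}{407}$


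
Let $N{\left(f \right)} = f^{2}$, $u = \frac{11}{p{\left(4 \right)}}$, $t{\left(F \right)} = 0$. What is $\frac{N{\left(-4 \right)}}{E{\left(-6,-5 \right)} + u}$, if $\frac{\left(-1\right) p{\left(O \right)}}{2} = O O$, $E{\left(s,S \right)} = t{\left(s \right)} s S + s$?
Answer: $- \frac{512}{203} \approx -2.5222$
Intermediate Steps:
$E{\left(s,S \right)} = s$ ($E{\left(s,S \right)} = 0 s S + s = 0 S + s = 0 + s = s$)
$p{\left(O \right)} = - 2 O^{2}$ ($p{\left(O \right)} = - 2 O O = - 2 O^{2}$)
$u = - \frac{11}{32}$ ($u = \frac{11}{\left(-2\right) 4^{2}} = \frac{11}{\left(-2\right) 16} = \frac{11}{-32} = 11 \left(- \frac{1}{32}\right) = - \frac{11}{32} \approx -0.34375$)
$\frac{N{\left(-4 \right)}}{E{\left(-6,-5 \right)} + u} = \frac{\left(-4\right)^{2}}{-6 - \frac{11}{32}} = \frac{16}{- \frac{203}{32}} = 16 \left(- \frac{32}{203}\right) = - \frac{512}{203}$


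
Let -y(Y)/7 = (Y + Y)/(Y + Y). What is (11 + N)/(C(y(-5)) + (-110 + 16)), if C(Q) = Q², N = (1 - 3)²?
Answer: -⅓ ≈ -0.33333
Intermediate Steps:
N = 4 (N = (-2)² = 4)
y(Y) = -7 (y(Y) = -7*(Y + Y)/(Y + Y) = -7*2*Y/(2*Y) = -7*2*Y*1/(2*Y) = -7*1 = -7)
(11 + N)/(C(y(-5)) + (-110 + 16)) = (11 + 4)/((-7)² + (-110 + 16)) = 15/(49 - 94) = 15/(-45) = 15*(-1/45) = -⅓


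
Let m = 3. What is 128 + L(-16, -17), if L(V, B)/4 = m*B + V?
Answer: -140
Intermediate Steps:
L(V, B) = 4*V + 12*B (L(V, B) = 4*(3*B + V) = 4*(V + 3*B) = 4*V + 12*B)
128 + L(-16, -17) = 128 + (4*(-16) + 12*(-17)) = 128 + (-64 - 204) = 128 - 268 = -140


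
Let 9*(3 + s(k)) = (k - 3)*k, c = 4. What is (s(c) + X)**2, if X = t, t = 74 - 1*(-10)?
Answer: 537289/81 ≈ 6633.2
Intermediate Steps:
s(k) = -3 + k*(-3 + k)/9 (s(k) = -3 + ((k - 3)*k)/9 = -3 + ((-3 + k)*k)/9 = -3 + (k*(-3 + k))/9 = -3 + k*(-3 + k)/9)
t = 84 (t = 74 + 10 = 84)
X = 84
(s(c) + X)**2 = ((-3 - 1/3*4 + (1/9)*4**2) + 84)**2 = ((-3 - 4/3 + (1/9)*16) + 84)**2 = ((-3 - 4/3 + 16/9) + 84)**2 = (-23/9 + 84)**2 = (733/9)**2 = 537289/81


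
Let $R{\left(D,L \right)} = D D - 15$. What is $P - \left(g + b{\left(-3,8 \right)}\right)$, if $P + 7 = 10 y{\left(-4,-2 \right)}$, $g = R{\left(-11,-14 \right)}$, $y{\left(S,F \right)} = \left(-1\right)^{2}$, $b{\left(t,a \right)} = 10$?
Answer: $-113$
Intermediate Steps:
$R{\left(D,L \right)} = -15 + D^{2}$ ($R{\left(D,L \right)} = D^{2} - 15 = -15 + D^{2}$)
$y{\left(S,F \right)} = 1$
$g = 106$ ($g = -15 + \left(-11\right)^{2} = -15 + 121 = 106$)
$P = 3$ ($P = -7 + 10 \cdot 1 = -7 + 10 = 3$)
$P - \left(g + b{\left(-3,8 \right)}\right) = 3 - \left(106 + 10\right) = 3 - 116 = -113$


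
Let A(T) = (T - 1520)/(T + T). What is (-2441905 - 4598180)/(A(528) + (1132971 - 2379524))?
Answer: 46464561/8227256 ≈ 5.6476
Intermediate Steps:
A(T) = (-1520 + T)/(2*T) (A(T) = (-1520 + T)/((2*T)) = (-1520 + T)*(1/(2*T)) = (-1520 + T)/(2*T))
(-2441905 - 4598180)/(A(528) + (1132971 - 2379524)) = (-2441905 - 4598180)/((½)*(-1520 + 528)/528 + (1132971 - 2379524)) = -7040085/((½)*(1/528)*(-992) - 1246553) = -7040085/(-31/33 - 1246553) = -7040085/(-41136280/33) = -7040085*(-33/41136280) = 46464561/8227256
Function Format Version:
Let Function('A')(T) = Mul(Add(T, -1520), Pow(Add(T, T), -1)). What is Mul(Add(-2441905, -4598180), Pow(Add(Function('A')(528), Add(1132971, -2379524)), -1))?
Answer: Rational(46464561, 8227256) ≈ 5.6476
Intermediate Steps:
Function('A')(T) = Mul(Rational(1, 2), Pow(T, -1), Add(-1520, T)) (Function('A')(T) = Mul(Add(-1520, T), Pow(Mul(2, T), -1)) = Mul(Add(-1520, T), Mul(Rational(1, 2), Pow(T, -1))) = Mul(Rational(1, 2), Pow(T, -1), Add(-1520, T)))
Mul(Add(-2441905, -4598180), Pow(Add(Function('A')(528), Add(1132971, -2379524)), -1)) = Mul(Add(-2441905, -4598180), Pow(Add(Mul(Rational(1, 2), Pow(528, -1), Add(-1520, 528)), Add(1132971, -2379524)), -1)) = Mul(-7040085, Pow(Add(Mul(Rational(1, 2), Rational(1, 528), -992), -1246553), -1)) = Mul(-7040085, Pow(Add(Rational(-31, 33), -1246553), -1)) = Mul(-7040085, Pow(Rational(-41136280, 33), -1)) = Mul(-7040085, Rational(-33, 41136280)) = Rational(46464561, 8227256)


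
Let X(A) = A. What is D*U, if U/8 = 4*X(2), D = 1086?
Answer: 69504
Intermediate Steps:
U = 64 (U = 8*(4*2) = 8*8 = 64)
D*U = 1086*64 = 69504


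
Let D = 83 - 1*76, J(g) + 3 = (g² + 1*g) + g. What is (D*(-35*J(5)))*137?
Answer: -1074080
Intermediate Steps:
J(g) = -3 + g² + 2*g (J(g) = -3 + ((g² + 1*g) + g) = -3 + ((g² + g) + g) = -3 + ((g + g²) + g) = -3 + (g² + 2*g) = -3 + g² + 2*g)
D = 7 (D = 83 - 76 = 7)
(D*(-35*J(5)))*137 = (7*(-35*(-3 + 5² + 2*5)))*137 = (7*(-35*(-3 + 25 + 10)))*137 = (7*(-35*32))*137 = (7*(-1120))*137 = -7840*137 = -1074080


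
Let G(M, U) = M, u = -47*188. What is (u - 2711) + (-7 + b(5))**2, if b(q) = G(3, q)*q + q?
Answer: -11378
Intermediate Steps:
u = -8836
b(q) = 4*q (b(q) = 3*q + q = 4*q)
(u - 2711) + (-7 + b(5))**2 = (-8836 - 2711) + (-7 + 4*5)**2 = -11547 + (-7 + 20)**2 = -11547 + 13**2 = -11547 + 169 = -11378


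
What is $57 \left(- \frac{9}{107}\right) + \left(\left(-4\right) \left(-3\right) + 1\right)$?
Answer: $\frac{878}{107} \approx 8.2056$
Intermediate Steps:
$57 \left(- \frac{9}{107}\right) + \left(\left(-4\right) \left(-3\right) + 1\right) = 57 \left(\left(-9\right) \frac{1}{107}\right) + \left(12 + 1\right) = 57 \left(- \frac{9}{107}\right) + 13 = - \frac{513}{107} + 13 = \frac{878}{107}$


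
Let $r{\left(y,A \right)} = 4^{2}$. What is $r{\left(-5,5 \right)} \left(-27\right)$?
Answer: $-432$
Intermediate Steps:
$r{\left(y,A \right)} = 16$
$r{\left(-5,5 \right)} \left(-27\right) = 16 \left(-27\right) = -432$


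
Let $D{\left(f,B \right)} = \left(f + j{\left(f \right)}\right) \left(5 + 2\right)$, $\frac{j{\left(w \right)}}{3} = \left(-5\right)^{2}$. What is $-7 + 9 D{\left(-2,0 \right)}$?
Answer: $4592$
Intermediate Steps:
$j{\left(w \right)} = 75$ ($j{\left(w \right)} = 3 \left(-5\right)^{2} = 3 \cdot 25 = 75$)
$D{\left(f,B \right)} = 525 + 7 f$ ($D{\left(f,B \right)} = \left(f + 75\right) \left(5 + 2\right) = \left(75 + f\right) 7 = 525 + 7 f$)
$-7 + 9 D{\left(-2,0 \right)} = -7 + 9 \left(525 + 7 \left(-2\right)\right) = -7 + 9 \left(525 - 14\right) = -7 + 9 \cdot 511 = -7 + 4599 = 4592$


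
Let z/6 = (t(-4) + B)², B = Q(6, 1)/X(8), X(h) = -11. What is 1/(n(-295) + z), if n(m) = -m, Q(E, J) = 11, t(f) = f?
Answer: 1/445 ≈ 0.0022472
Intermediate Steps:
B = -1 (B = 11/(-11) = 11*(-1/11) = -1)
z = 150 (z = 6*(-4 - 1)² = 6*(-5)² = 6*25 = 150)
1/(n(-295) + z) = 1/(-1*(-295) + 150) = 1/(295 + 150) = 1/445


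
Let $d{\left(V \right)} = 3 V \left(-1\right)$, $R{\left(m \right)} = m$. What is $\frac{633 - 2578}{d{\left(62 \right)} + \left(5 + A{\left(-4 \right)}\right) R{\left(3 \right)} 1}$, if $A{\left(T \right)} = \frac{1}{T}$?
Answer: $\frac{7780}{687} \approx 11.325$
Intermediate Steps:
$d{\left(V \right)} = - 3 V$
$\frac{633 - 2578}{d{\left(62 \right)} + \left(5 + A{\left(-4 \right)}\right) R{\left(3 \right)} 1} = \frac{633 - 2578}{\left(-3\right) 62 + \left(5 + \frac{1}{-4}\right) 3 \cdot 1} = - \frac{1945}{-186 + \left(5 - \frac{1}{4}\right) 3 \cdot 1} = - \frac{1945}{-186 + \frac{19}{4} \cdot 3 \cdot 1} = - \frac{1945}{-186 + \frac{57}{4} \cdot 1} = - \frac{1945}{-186 + \frac{57}{4}} = - \frac{1945}{- \frac{687}{4}} = \left(-1945\right) \left(- \frac{4}{687}\right) = \frac{7780}{687}$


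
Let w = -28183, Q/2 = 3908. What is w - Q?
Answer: -35999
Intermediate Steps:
Q = 7816 (Q = 2*3908 = 7816)
w - Q = -28183 - 1*7816 = -28183 - 7816 = -35999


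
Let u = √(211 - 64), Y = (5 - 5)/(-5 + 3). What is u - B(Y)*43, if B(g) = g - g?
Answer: 7*√3 ≈ 12.124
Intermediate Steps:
Y = 0 (Y = 0/(-2) = 0*(-½) = 0)
u = 7*√3 (u = √147 = 7*√3 ≈ 12.124)
B(g) = 0
u - B(Y)*43 = 7*√3 - 0*43 = 7*√3 - 1*0 = 7*√3 + 0 = 7*√3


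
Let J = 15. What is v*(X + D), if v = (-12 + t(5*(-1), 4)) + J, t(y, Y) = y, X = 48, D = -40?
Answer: -16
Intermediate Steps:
v = -2 (v = (-12 + 5*(-1)) + 15 = (-12 - 5) + 15 = -17 + 15 = -2)
v*(X + D) = -2*(48 - 40) = -2*8 = -16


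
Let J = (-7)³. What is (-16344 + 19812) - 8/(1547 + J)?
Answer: 1043866/301 ≈ 3468.0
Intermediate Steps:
J = -343
(-16344 + 19812) - 8/(1547 + J) = (-16344 + 19812) - 8/(1547 - 343) = 3468 - 8/1204 = 3468 - 1*2/301 = 3468 - 2/301 = 1043866/301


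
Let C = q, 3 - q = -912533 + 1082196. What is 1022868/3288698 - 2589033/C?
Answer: 620577673851/39854321620 ≈ 15.571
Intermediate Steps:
q = -169660 (q = 3 - (-912533 + 1082196) = 3 - 1*169663 = 3 - 169663 = -169660)
C = -169660
1022868/3288698 - 2589033/C = 1022868/3288698 - 2589033/(-169660) = 1022868*(1/3288698) - 2589033*(-1/169660) = 73062/234907 + 2589033/169660 = 620577673851/39854321620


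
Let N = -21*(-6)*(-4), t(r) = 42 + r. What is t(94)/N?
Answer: -17/63 ≈ -0.26984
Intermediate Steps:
N = -504 (N = 126*(-4) = -504)
t(94)/N = (42 + 94)/(-504) = 136*(-1/504) = -17/63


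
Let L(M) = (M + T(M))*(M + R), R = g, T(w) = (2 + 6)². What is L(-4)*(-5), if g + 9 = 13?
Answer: 0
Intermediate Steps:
g = 4 (g = -9 + 13 = 4)
T(w) = 64 (T(w) = 8² = 64)
R = 4
L(M) = (4 + M)*(64 + M) (L(M) = (M + 64)*(M + 4) = (64 + M)*(4 + M) = (4 + M)*(64 + M))
L(-4)*(-5) = (256 + (-4)² + 68*(-4))*(-5) = (256 + 16 - 272)*(-5) = 0*(-5) = 0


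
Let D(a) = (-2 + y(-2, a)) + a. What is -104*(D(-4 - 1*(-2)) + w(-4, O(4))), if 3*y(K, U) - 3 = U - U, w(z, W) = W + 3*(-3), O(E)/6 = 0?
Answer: 1248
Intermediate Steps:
O(E) = 0 (O(E) = 6*0 = 0)
w(z, W) = -9 + W (w(z, W) = W - 9 = -9 + W)
y(K, U) = 1 (y(K, U) = 1 + (U - U)/3 = 1 + (1/3)*0 = 1 + 0 = 1)
D(a) = -1 + a (D(a) = (-2 + 1) + a = -1 + a)
-104*(D(-4 - 1*(-2)) + w(-4, O(4))) = -104*((-1 + (-4 - 1*(-2))) + (-9 + 0)) = -104*((-1 + (-4 + 2)) - 9) = -104*((-1 - 2) - 9) = -104*(-3 - 9) = -104*(-12) = 1248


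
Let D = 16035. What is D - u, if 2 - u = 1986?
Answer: 18019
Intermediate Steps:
u = -1984 (u = 2 - 1*1986 = 2 - 1986 = -1984)
D - u = 16035 - 1*(-1984) = 16035 + 1984 = 18019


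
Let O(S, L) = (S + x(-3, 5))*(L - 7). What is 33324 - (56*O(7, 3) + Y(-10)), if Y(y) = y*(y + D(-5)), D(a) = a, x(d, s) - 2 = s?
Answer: 36310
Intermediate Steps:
x(d, s) = 2 + s
Y(y) = y*(-5 + y) (Y(y) = y*(y - 5) = y*(-5 + y))
O(S, L) = (-7 + L)*(7 + S) (O(S, L) = (S + (2 + 5))*(L - 7) = (S + 7)*(-7 + L) = (7 + S)*(-7 + L) = (-7 + L)*(7 + S))
33324 - (56*O(7, 3) + Y(-10)) = 33324 - (56*(-49 - 7*7 + 7*3 + 3*7) - 10*(-5 - 10)) = 33324 - (56*(-49 - 49 + 21 + 21) - 10*(-15)) = 33324 - (56*(-56) + 150) = 33324 - (-3136 + 150) = 33324 - 1*(-2986) = 33324 + 2986 = 36310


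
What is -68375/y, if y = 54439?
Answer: -68375/54439 ≈ -1.2560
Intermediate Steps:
-68375/y = -68375/54439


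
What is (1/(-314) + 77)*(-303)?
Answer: -7325631/314 ≈ -23330.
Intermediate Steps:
(1/(-314) + 77)*(-303) = (-1/314 + 77)*(-303) = (24177/314)*(-303) = -7325631/314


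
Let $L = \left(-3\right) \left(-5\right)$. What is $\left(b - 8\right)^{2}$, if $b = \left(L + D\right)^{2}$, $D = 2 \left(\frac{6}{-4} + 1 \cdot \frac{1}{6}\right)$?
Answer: $\frac{1682209}{81} \approx 20768.0$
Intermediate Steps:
$L = 15$
$D = - \frac{8}{3}$ ($D = 2 \left(6 \left(- \frac{1}{4}\right) + 1 \cdot \frac{1}{6}\right) = 2 \left(- \frac{3}{2} + \frac{1}{6}\right) = 2 \left(- \frac{4}{3}\right) = - \frac{8}{3} \approx -2.6667$)
$b = \frac{1369}{9}$ ($b = \left(15 - \frac{8}{3}\right)^{2} = \left(\frac{37}{3}\right)^{2} = \frac{1369}{9} \approx 152.11$)
$\left(b - 8\right)^{2} = \left(\frac{1369}{9} - 8\right)^{2} = \left(\frac{1297}{9}\right)^{2} = \frac{1682209}{81}$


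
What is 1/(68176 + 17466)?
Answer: 1/85642 ≈ 1.1677e-5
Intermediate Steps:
1/(68176 + 17466) = 1/85642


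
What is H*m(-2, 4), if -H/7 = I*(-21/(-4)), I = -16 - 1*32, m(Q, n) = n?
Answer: 7056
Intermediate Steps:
I = -48 (I = -16 - 32 = -48)
H = 1764 (H = -(-336)*(-21/(-4)) = -(-336)*(-21*(-¼)) = -(-336)*21/4 = -7*(-252) = 1764)
H*m(-2, 4) = 1764*4 = 7056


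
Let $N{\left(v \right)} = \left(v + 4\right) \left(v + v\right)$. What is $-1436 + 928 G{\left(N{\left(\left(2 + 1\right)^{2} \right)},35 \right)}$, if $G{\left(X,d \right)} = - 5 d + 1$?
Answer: $-162908$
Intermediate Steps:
$N{\left(v \right)} = 2 v \left(4 + v\right)$ ($N{\left(v \right)} = \left(4 + v\right) 2 v = 2 v \left(4 + v\right)$)
$G{\left(X,d \right)} = 1 - 5 d$
$-1436 + 928 G{\left(N{\left(\left(2 + 1\right)^{2} \right)},35 \right)} = -1436 + 928 \left(1 - 175\right) = -1436 + 928 \left(-174\right) = -1436 - 161472 = -162908$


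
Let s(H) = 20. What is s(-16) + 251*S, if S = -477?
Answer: -119707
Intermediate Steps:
s(-16) + 251*S = 20 + 251*(-477) = 20 - 119727 = -119707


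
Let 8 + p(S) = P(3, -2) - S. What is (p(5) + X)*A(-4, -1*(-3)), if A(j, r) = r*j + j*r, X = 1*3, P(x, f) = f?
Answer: 288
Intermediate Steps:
X = 3
A(j, r) = 2*j*r (A(j, r) = j*r + j*r = 2*j*r)
p(S) = -10 - S (p(S) = -8 + (-2 - S) = -10 - S)
(p(5) + X)*A(-4, -1*(-3)) = ((-10 - 1*5) + 3)*(2*(-4)*(-1*(-3))) = ((-10 - 5) + 3)*(2*(-4)*3) = (-15 + 3)*(-24) = -12*(-24) = 288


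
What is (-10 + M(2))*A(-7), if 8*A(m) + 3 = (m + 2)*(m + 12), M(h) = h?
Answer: 28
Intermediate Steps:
A(m) = -3/8 + (2 + m)*(12 + m)/8 (A(m) = -3/8 + ((m + 2)*(m + 12))/8 = -3/8 + ((2 + m)*(12 + m))/8 = -3/8 + (2 + m)*(12 + m)/8)
(-10 + M(2))*A(-7) = (-10 + 2)*(21/8 + (⅛)*(-7)² + (7/4)*(-7)) = -8*(21/8 + (⅛)*49 - 49/4) = -8*(21/8 + 49/8 - 49/4) = -8*(-7/2) = 28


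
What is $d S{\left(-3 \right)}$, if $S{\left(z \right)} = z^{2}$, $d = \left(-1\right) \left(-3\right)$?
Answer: $27$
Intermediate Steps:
$d = 3$
$d S{\left(-3 \right)} = 3 \left(-3\right)^{2} = 3 \cdot 9 = 27$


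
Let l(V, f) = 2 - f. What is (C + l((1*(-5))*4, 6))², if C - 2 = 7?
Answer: 25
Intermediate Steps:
C = 9 (C = 2 + 7 = 9)
(C + l((1*(-5))*4, 6))² = (9 + (2 - 1*6))² = (9 + (2 - 6))² = (9 - 4)² = 5² = 25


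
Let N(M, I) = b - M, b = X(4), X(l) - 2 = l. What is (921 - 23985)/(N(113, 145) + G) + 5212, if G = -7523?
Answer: 19895312/3815 ≈ 5215.0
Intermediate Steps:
X(l) = 2 + l
b = 6 (b = 2 + 4 = 6)
N(M, I) = 6 - M
(921 - 23985)/(N(113, 145) + G) + 5212 = (921 - 23985)/((6 - 1*113) - 7523) + 5212 = -23064/((6 - 113) - 7523) + 5212 = -23064/(-107 - 7523) + 5212 = -23064/(-7630) + 5212 = -23064*(-1/7630) + 5212 = 11532/3815 + 5212 = 19895312/3815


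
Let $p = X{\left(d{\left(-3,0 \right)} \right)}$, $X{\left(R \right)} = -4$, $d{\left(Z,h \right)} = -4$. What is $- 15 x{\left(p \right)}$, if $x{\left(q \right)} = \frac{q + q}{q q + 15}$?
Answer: $\frac{120}{31} \approx 3.871$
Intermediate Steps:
$p = -4$
$x{\left(q \right)} = \frac{2 q}{15 + q^{2}}$ ($x{\left(q \right)} = \frac{2 q}{q^{2} + 15} = \frac{2 q}{15 + q^{2}}$)
$- 15 x{\left(p \right)} = - 15 \cdot 2 \left(-4\right) \frac{1}{15 + \left(-4\right)^{2}} = - 15 \cdot 2 \left(-4\right) \frac{1}{15 + 16} = - 15 \cdot 2 \left(-4\right) \frac{1}{31} = \left(-15\right) \left(- \frac{8}{31}\right) = \frac{120}{31}$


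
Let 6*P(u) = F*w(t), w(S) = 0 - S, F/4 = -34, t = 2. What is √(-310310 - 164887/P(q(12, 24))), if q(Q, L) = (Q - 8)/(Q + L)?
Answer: I*√1451691914/68 ≈ 560.31*I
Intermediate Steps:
F = -136 (F = 4*(-34) = -136)
q(Q, L) = (-8 + Q)/(L + Q)
w(S) = -S
P(u) = 136/3 (P(u) = (-(-136)*2)/6 = (-136*(-2))/6 = (⅙)*272 = 136/3)
√(-310310 - 164887/P(q(12, 24))) = √(-310310 - 164887/136/3) = √(-310310 - 164887*3/136) = √(-310310 - 494661/136) = √(-42696821/136) = I*√1451691914/68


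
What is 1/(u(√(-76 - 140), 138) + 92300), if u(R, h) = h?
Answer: 1/92438 ≈ 1.0818e-5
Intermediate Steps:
1/(u(√(-76 - 140), 138) + 92300) = 1/(138 + 92300) = 1/92438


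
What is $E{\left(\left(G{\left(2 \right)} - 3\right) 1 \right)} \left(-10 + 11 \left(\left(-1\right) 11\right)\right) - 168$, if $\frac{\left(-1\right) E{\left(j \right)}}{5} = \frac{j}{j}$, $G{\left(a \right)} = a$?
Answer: $487$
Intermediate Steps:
$E{\left(j \right)} = -5$ ($E{\left(j \right)} = - 5 \frac{j}{j} = \left(-5\right) 1 = -5$)
$E{\left(\left(G{\left(2 \right)} - 3\right) 1 \right)} \left(-10 + 11 \left(\left(-1\right) 11\right)\right) - 168 = - 5 \left(-10 + 11 \left(\left(-1\right) 11\right)\right) - 168 = - 5 \left(-10 + 11 \left(-11\right)\right) - 168 = - 5 \left(-10 - 121\right) - 168 = \left(-5\right) \left(-131\right) - 168 = 655 - 168 = 487$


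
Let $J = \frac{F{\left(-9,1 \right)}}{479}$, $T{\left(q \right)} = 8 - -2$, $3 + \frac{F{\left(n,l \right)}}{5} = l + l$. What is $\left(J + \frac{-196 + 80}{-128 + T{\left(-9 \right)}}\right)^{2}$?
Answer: $\frac{755535169}{798684121} \approx 0.94598$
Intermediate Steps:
$F{\left(n,l \right)} = -15 + 10 l$ ($F{\left(n,l \right)} = -15 + 5 \left(l + l\right) = -15 + 5 \cdot 2 l = -15 + 10 l$)
$T{\left(q \right)} = 10$ ($T{\left(q \right)} = 8 + 2 = 10$)
$J = - \frac{5}{479}$ ($J = \frac{-15 + 10 \cdot 1}{479} = \left(-15 + 10\right) \frac{1}{479} = \left(-5\right) \frac{1}{479} = - \frac{5}{479} \approx -0.010438$)
$\left(J + \frac{-196 + 80}{-128 + T{\left(-9 \right)}}\right)^{2} = \left(- \frac{5}{479} + \frac{-196 + 80}{-128 + 10}\right)^{2} = \left(- \frac{5}{479} - \frac{116}{-118}\right)^{2} = \left(- \frac{5}{479} - - \frac{58}{59}\right)^{2} = \left(- \frac{5}{479} + \frac{58}{59}\right)^{2} = \left(\frac{27487}{28261}\right)^{2} = \frac{755535169}{798684121}$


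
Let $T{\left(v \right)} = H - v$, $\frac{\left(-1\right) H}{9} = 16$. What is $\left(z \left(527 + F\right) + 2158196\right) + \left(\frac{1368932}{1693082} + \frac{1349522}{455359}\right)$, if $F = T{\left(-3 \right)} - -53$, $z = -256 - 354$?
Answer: $\frac{728715278493033610}{385480063219} \approx 1.8904 \cdot 10^{6}$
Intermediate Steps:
$H = -144$ ($H = \left(-9\right) 16 = -144$)
$T{\left(v \right)} = -144 - v$
$z = -610$ ($z = -256 - 354 = -610$)
$F = -88$ ($F = \left(-144 - -3\right) - -53 = \left(-144 + 3\right) + 53 = -141 + 53 = -88$)
$\left(z \left(527 + F\right) + 2158196\right) + \left(\frac{1368932}{1693082} + \frac{1349522}{455359}\right) = \left(- 610 \left(527 - 88\right) + 2158196\right) + \left(\frac{1368932}{1693082} + \frac{1349522}{455359}\right) = \left(\left(-610\right) 439 + 2158196\right) + \left(1368932 \cdot \frac{1}{1693082} + 1349522 \cdot \frac{1}{455359}\right) = \left(-267790 + 2158196\right) + \left(\frac{684466}{846541} + \frac{1349522}{455359}\right) = 1890406 + \frac{1454103456696}{385480063219} = \frac{728715278493033610}{385480063219}$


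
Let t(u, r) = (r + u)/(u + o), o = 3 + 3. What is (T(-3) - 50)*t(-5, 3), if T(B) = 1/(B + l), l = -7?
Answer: 501/5 ≈ 100.20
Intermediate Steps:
T(B) = 1/(-7 + B) (T(B) = 1/(B - 7) = 1/(-7 + B))
o = 6
t(u, r) = (r + u)/(6 + u) (t(u, r) = (r + u)/(u + 6) = (r + u)/(6 + u))
(T(-3) - 50)*t(-5, 3) = (1/(-7 - 3) - 50)*((3 - 5)/(6 - 5)) = (1/(-10) - 50)*(-2/1) = (-⅒ - 50)*(1*(-2)) = -501/10*(-2) = 501/5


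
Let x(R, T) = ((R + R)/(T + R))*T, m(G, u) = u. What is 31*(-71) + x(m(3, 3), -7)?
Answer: -4381/2 ≈ -2190.5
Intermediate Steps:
x(R, T) = 2*R*T/(R + T) (x(R, T) = ((2*R)/(R + T))*T = (2*R/(R + T))*T = 2*R*T/(R + T))
31*(-71) + x(m(3, 3), -7) = 31*(-71) + 2*3*(-7)/(3 - 7) = -2201 + 2*3*(-7)/(-4) = -2201 + 2*3*(-7)*(-¼) = -2201 + 21/2 = -4381/2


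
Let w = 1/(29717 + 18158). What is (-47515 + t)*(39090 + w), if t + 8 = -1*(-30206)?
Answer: -32407618266067/47875 ≈ -6.7692e+8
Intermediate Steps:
t = 30198 (t = -8 - 1*(-30206) = -8 + 30206 = 30198)
w = 1/47875 ≈ 2.0888e-5
(-47515 + t)*(39090 + w) = (-47515 + 30198)*(39090 + 1/47875) = -17317*1871433751/47875 = -32407618266067/47875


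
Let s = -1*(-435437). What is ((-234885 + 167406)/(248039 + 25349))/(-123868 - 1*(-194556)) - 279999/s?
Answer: -5411080321922379/8414929295302528 ≈ -0.64303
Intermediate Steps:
s = 435437
((-234885 + 167406)/(248039 + 25349))/(-123868 - 1*(-194556)) - 279999/s = ((-234885 + 167406)/(248039 + 25349))/(-123868 - 1*(-194556)) - 279999/435437 = (-67479/273388)/(-123868 + 194556) - 279999*1/435437 = -67479*1/273388/70688 - 279999/435437 = -67479/273388*1/70688 - 279999/435437 = -67479/19325250944 - 279999/435437 = -5411080321922379/8414929295302528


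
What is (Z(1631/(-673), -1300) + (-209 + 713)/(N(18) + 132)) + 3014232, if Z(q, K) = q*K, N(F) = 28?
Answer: 40614011119/13460 ≈ 3.0174e+6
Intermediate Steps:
Z(q, K) = K*q
(Z(1631/(-673), -1300) + (-209 + 713)/(N(18) + 132)) + 3014232 = (-2120300/(-673) + (-209 + 713)/(28 + 132)) + 3014232 = (-2120300*(-1)/673 + 504/160) + 3014232 = (-1300*(-1631/673) + (1/160)*504) + 3014232 = (2120300/673 + 63/20) + 3014232 = 42448399/13460 + 3014232 = 40614011119/13460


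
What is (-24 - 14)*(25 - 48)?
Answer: 874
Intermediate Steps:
(-24 - 14)*(25 - 48) = -38*(-23) = 874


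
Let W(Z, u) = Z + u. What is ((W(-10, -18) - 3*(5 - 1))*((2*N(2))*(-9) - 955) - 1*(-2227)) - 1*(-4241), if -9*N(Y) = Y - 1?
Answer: 44588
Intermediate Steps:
N(Y) = ⅑ - Y/9 (N(Y) = -(Y - 1)/9 = -(-1 + Y)/9 = ⅑ - Y/9)
((W(-10, -18) - 3*(5 - 1))*((2*N(2))*(-9) - 955) - 1*(-2227)) - 1*(-4241) = (((-10 - 18) - 3*(5 - 1))*((2*(⅑ - ⅑*2))*(-9) - 955) - 1*(-2227)) - 1*(-4241) = ((-28 - 3*4)*((2*(⅑ - 2/9))*(-9) - 955) + 2227) + 4241 = ((-28 - 12)*((2*(-⅑))*(-9) - 955) + 2227) + 4241 = (-40*(-2/9*(-9) - 955) + 2227) + 4241 = (-40*(2 - 955) + 2227) + 4241 = (-40*(-953) + 2227) + 4241 = (38120 + 2227) + 4241 = 40347 + 4241 = 44588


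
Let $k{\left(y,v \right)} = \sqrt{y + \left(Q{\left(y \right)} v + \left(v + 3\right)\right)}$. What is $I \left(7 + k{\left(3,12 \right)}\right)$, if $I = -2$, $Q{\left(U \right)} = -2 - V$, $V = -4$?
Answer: $-14 - 2 \sqrt{42} \approx -26.961$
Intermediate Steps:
$Q{\left(U \right)} = 2$ ($Q{\left(U \right)} = -2 - -4 = -2 + 4 = 2$)
$k{\left(y,v \right)} = \sqrt{3 + y + 3 v}$ ($k{\left(y,v \right)} = \sqrt{y + \left(2 v + \left(v + 3\right)\right)} = \sqrt{y + \left(2 v + \left(3 + v\right)\right)} = \sqrt{y + \left(3 + 3 v\right)} = \sqrt{3 + y + 3 v}$)
$I \left(7 + k{\left(3,12 \right)}\right) = - 2 \left(7 + \sqrt{3 + 3 + 3 \cdot 12}\right) = - 2 \left(7 + \sqrt{3 + 3 + 36}\right) = - 2 \left(7 + \sqrt{42}\right) = -14 - 2 \sqrt{42}$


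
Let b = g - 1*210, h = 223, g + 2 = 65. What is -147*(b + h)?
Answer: -11172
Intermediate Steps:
g = 63 (g = -2 + 65 = 63)
b = -147 (b = 63 - 1*210 = 63 - 210 = -147)
-147*(b + h) = -147*(-147 + 223) = -147*76 = -11172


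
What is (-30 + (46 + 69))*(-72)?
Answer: -6120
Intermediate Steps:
(-30 + (46 + 69))*(-72) = (-30 + 115)*(-72) = 85*(-72) = -6120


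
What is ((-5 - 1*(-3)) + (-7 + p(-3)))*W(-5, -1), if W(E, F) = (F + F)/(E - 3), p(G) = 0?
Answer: -9/4 ≈ -2.2500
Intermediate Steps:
W(E, F) = 2*F/(-3 + E) (W(E, F) = (2*F)/(-3 + E) = 2*F/(-3 + E))
((-5 - 1*(-3)) + (-7 + p(-3)))*W(-5, -1) = ((-5 - 1*(-3)) + (-7 + 0))*(2*(-1)/(-3 - 5)) = ((-5 + 3) - 7)*(2*(-1)/(-8)) = (-2 - 7)*(2*(-1)*(-⅛)) = -9*¼ = -9/4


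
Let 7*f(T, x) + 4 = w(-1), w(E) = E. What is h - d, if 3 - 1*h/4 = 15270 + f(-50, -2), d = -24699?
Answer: -254563/7 ≈ -36366.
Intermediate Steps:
f(T, x) = -5/7 (f(T, x) = -4/7 + (⅐)*(-1) = -4/7 - ⅐ = -5/7)
h = -427456/7 (h = 12 - 4*(15270 - 5/7) = 12 - 4*106885/7 = 12 - 427540/7 = -427456/7 ≈ -61065.)
h - d = -427456/7 - 1*(-24699) = -427456/7 + 24699 = -254563/7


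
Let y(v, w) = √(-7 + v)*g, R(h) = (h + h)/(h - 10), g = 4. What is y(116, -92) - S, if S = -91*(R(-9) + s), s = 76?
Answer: 133042/19 + 4*√109 ≈ 7044.0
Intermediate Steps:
R(h) = 2*h/(-10 + h) (R(h) = (2*h)/(-10 + h) = 2*h/(-10 + h))
S = -133042/19 (S = -91*(2*(-9)/(-10 - 9) + 76) = -91*(2*(-9)/(-19) + 76) = -91*(2*(-9)*(-1/19) + 76) = -91*(18/19 + 76) = -91*1462/19 = -133042/19 ≈ -7002.2)
y(v, w) = 4*√(-7 + v) (y(v, w) = √(-7 + v)*4 = 4*√(-7 + v))
y(116, -92) - S = 4*√(-7 + 116) - 1*(-133042/19) = 4*√109 + 133042/19 = 133042/19 + 4*√109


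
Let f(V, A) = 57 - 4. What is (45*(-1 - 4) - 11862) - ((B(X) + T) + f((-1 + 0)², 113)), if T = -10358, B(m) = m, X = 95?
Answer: -1877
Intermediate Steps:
f(V, A) = 53
(45*(-1 - 4) - 11862) - ((B(X) + T) + f((-1 + 0)², 113)) = (45*(-1 - 4) - 11862) - ((95 - 10358) + 53) = (45*(-5) - 11862) - (-10263 + 53) = (-225 - 11862) - 1*(-10210) = -12087 + 10210 = -1877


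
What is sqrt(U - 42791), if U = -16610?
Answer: I*sqrt(59401) ≈ 243.72*I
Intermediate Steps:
sqrt(U - 42791) = sqrt(-16610 - 42791) = sqrt(-59401) = I*sqrt(59401)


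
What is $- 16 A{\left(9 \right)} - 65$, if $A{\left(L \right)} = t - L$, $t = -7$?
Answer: $191$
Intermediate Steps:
$A{\left(L \right)} = -7 - L$
$- 16 A{\left(9 \right)} - 65 = - 16 \left(-7 - 9\right) - 65 = \left(-16\right) \left(-16\right) - 65 = 256 - 65 = 191$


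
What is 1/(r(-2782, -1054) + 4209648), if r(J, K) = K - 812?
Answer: 1/4207782 ≈ 2.3765e-7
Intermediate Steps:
r(J, K) = -812 + K
1/(r(-2782, -1054) + 4209648) = 1/((-812 - 1054) + 4209648) = 1/(-1866 + 4209648) = 1/4207782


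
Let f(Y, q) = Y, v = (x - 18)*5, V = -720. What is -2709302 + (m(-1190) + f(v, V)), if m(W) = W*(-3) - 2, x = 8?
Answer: -2705784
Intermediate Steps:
v = -50 (v = (8 - 18)*5 = -10*5 = -50)
m(W) = -2 - 3*W (m(W) = -3*W - 2 = -2 - 3*W)
-2709302 + (m(-1190) + f(v, V)) = -2709302 + ((-2 - 3*(-1190)) - 50) = -2709302 + ((-2 + 3570) - 50) = -2709302 + (3568 - 50) = -2709302 + 3518 = -2705784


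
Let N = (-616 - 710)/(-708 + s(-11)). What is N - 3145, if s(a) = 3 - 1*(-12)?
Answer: -726053/231 ≈ -3143.1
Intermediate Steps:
s(a) = 15 (s(a) = 3 + 12 = 15)
N = 442/231 (N = (-616 - 710)/(-708 + 15) = -1326/(-693) = -1326*(-1/693) = 442/231 ≈ 1.9134)
N - 3145 = 442/231 - 3145 = -726053/231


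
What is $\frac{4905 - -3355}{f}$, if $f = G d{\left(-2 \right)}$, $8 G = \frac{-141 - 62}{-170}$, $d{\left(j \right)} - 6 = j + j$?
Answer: $\frac{802400}{29} \approx 27669.0$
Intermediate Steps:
$d{\left(j \right)} = 6 + 2 j$ ($d{\left(j \right)} = 6 + \left(j + j\right) = 6 + 2 j$)
$G = \frac{203}{1360}$ ($G = \frac{\left(-141 - 62\right) \frac{1}{-170}}{8} = \frac{\left(-203\right) \left(- \frac{1}{170}\right)}{8} = \frac{1}{8} \cdot \frac{203}{170} = \frac{203}{1360} \approx 0.14926$)
$f = \frac{203}{680}$ ($f = \frac{203 \left(6 + 2 \left(-2\right)\right)}{1360} = \frac{203 \left(6 - 4\right)}{1360} = \frac{203}{1360} \cdot 2 = \frac{203}{680} \approx 0.29853$)
$\frac{4905 - -3355}{f} = \frac{4905 - -3355}{\frac{203}{680}} = \left(4905 + 3355\right) \frac{680}{203} = 8260 \cdot \frac{680}{203} = \frac{802400}{29}$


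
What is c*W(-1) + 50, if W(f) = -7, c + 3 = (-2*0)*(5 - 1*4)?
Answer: 71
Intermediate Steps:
c = -3 (c = -3 + (-2*0)*(5 - 1*4) = -3 + 0*(5 - 4) = -3 + 0*1 = -3 + 0 = -3)
c*W(-1) + 50 = -3*(-7) + 50 = 21 + 50 = 71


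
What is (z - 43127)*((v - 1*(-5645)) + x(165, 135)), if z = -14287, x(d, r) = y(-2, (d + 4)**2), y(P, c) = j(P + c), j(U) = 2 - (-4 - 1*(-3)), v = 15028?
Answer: -1187091864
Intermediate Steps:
j(U) = 3 (j(U) = 2 - (-4 + 3) = 2 - 1*(-1) = 2 + 1 = 3)
y(P, c) = 3
x(d, r) = 3
(z - 43127)*((v - 1*(-5645)) + x(165, 135)) = (-14287 - 43127)*((15028 - 1*(-5645)) + 3) = -57414*((15028 + 5645) + 3) = -57414*(20673 + 3) = -57414*20676 = -1187091864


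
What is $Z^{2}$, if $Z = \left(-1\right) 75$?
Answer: $5625$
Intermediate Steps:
$Z = -75$
$Z^{2} = \left(-75\right)^{2} = 5625$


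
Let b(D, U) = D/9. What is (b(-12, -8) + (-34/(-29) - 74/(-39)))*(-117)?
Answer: -5892/29 ≈ -203.17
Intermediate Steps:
b(D, U) = D/9 (b(D, U) = D*(1/9) = D/9)
(b(-12, -8) + (-34/(-29) - 74/(-39)))*(-117) = ((1/9)*(-12) + (-34/(-29) - 74/(-39)))*(-117) = (-4/3 + (-34*(-1/29) - 74*(-1/39)))*(-117) = (-4/3 + (34/29 + 74/39))*(-117) = (-4/3 + 3472/1131)*(-117) = (1964/1131)*(-117) = -5892/29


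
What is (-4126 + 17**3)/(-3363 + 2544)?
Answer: -787/819 ≈ -0.96093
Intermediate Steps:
(-4126 + 17**3)/(-3363 + 2544) = (-4126 + 4913)/(-819) = 787*(-1/819) = -787/819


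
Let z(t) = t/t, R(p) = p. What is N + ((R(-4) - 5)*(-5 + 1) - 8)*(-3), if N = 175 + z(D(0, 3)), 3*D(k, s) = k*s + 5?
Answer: 92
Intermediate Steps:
D(k, s) = 5/3 + k*s/3 (D(k, s) = (k*s + 5)/3 = (5 + k*s)/3 = 5/3 + k*s/3)
z(t) = 1
N = 176 (N = 175 + 1 = 176)
N + ((R(-4) - 5)*(-5 + 1) - 8)*(-3) = 176 + ((-4 - 5)*(-5 + 1) - 8)*(-3) = 176 + (-9*(-4) - 8)*(-3) = 176 + (36 - 8)*(-3) = 176 + 28*(-3) = 176 - 84 = 92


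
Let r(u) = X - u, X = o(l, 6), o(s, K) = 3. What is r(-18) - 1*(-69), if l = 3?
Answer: 90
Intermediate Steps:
X = 3
r(u) = 3 - u
r(-18) - 1*(-69) = (3 - 1*(-18)) - 1*(-69) = (3 + 18) + 69 = 21 + 69 = 90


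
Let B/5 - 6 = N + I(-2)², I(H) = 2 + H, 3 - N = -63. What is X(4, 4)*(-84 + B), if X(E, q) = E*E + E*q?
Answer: 8832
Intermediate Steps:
N = 66 (N = 3 - 1*(-63) = 3 + 63 = 66)
X(E, q) = E² + E*q
B = 360 (B = 30 + 5*(66 + (2 - 2)²) = 30 + 5*(66 + 0²) = 30 + 5*(66 + 0) = 30 + 5*66 = 30 + 330 = 360)
X(4, 4)*(-84 + B) = (4*(4 + 4))*(-84 + 360) = (4*8)*276 = 32*276 = 8832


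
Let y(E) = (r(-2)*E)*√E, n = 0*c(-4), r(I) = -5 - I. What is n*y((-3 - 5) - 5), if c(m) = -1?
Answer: 0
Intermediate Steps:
n = 0 (n = 0*(-1) = 0)
y(E) = -3*E^(3/2) (y(E) = ((-5 - 1*(-2))*E)*√E = ((-5 + 2)*E)*√E = (-3*E)*√E = -3*E^(3/2))
n*y((-3 - 5) - 5) = 0*(-3*((-3 - 5) - 5)^(3/2)) = 0*(-3*(-8 - 5)^(3/2)) = 0*(-(-39)*I*√13) = 0*(39*I*√13) = 0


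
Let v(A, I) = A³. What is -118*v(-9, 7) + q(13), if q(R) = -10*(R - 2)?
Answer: 85912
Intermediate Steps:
q(R) = 20 - 10*R (q(R) = -10*(-2 + R) = 20 - 10*R)
-118*v(-9, 7) + q(13) = -118*(-9)³ + (20 - 10*13) = -118*(-729) + (20 - 130) = 86022 - 110 = 85912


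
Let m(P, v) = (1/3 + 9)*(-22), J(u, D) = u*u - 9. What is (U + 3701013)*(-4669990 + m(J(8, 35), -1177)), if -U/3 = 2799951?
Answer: 21944500640080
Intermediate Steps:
J(u, D) = -9 + u**2 (J(u, D) = u**2 - 9 = -9 + u**2)
m(P, v) = -616/3 (m(P, v) = (1/3 + 9)*(-22) = (28/3)*(-22) = -616/3)
U = -8399853 (U = -3*2799951 = -8399853)
(U + 3701013)*(-4669990 + m(J(8, 35), -1177)) = (-8399853 + 3701013)*(-4669990 - 616/3) = -4698840*(-14010586/3) = 21944500640080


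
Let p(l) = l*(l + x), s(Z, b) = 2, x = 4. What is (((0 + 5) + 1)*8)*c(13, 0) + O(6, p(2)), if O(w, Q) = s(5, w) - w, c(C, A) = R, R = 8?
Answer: 380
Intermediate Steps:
c(C, A) = 8
p(l) = l*(4 + l) (p(l) = l*(l + 4) = l*(4 + l))
O(w, Q) = 2 - w
(((0 + 5) + 1)*8)*c(13, 0) + O(6, p(2)) = (((0 + 5) + 1)*8)*8 + (2 - 1*6) = ((5 + 1)*8)*8 + (2 - 6) = (6*8)*8 - 4 = 48*8 - 4 = 384 - 4 = 380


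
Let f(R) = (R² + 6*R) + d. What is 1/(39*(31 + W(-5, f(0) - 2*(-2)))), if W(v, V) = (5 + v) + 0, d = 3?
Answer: 1/1209 ≈ 0.00082713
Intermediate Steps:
f(R) = 3 + R² + 6*R (f(R) = (R² + 6*R) + 3 = 3 + R² + 6*R)
W(v, V) = 5 + v
1/(39*(31 + W(-5, f(0) - 2*(-2)))) = 1/(39*(31 + (5 - 5))) = 1/(39*(31 + 0)) = 1/(39*31) = 1/1209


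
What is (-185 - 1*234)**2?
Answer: 175561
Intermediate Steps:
(-185 - 1*234)**2 = (-185 - 234)**2 = (-419)**2 = 175561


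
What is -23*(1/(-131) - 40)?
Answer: 120543/131 ≈ 920.18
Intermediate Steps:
-23*(1/(-131) - 40) = -23*(-1/131 - 40) = -23*(-5241/131) = 120543/131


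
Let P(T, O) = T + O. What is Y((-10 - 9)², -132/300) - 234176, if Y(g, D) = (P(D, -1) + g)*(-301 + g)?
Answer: -1063012/5 ≈ -2.1260e+5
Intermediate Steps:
P(T, O) = O + T
Y(g, D) = (-301 + g)*(-1 + D + g) (Y(g, D) = ((-1 + D) + g)*(-301 + g) = (-1 + D + g)*(-301 + g) = (-301 + g)*(-1 + D + g))
Y((-10 - 9)², -132/300) - 234176 = (301 + ((-10 - 9)²)² - 302*(-10 - 9)² - (-39732)/300 + (-132/300)*(-10 - 9)²) - 234176 = (301 + ((-19)²)² - 302*(-19)² - (-39732)/300 - 132*1/300*(-19)²) - 234176 = (301 + 361² - 302*361 - 301*(-11/25) - 11/25*361) - 234176 = (301 + 130321 - 109022 + 3311/25 - 3971/25) - 234176 = 107868/5 - 234176 = -1063012/5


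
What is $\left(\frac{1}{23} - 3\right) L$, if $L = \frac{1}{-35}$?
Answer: $\frac{68}{805} \approx 0.084472$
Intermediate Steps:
$L = - \frac{1}{35} \approx -0.028571$
$\left(\frac{1}{23} - 3\right) L = \left(\frac{1}{23} - 3\right) \left(- \frac{1}{35}\right) = \left(- \frac{68}{23}\right) \left(- \frac{1}{35}\right) = \frac{68}{805}$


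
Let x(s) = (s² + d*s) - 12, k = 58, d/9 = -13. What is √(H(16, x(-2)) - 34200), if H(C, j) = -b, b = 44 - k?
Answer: I*√34186 ≈ 184.89*I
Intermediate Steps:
d = -117 (d = 9*(-13) = -117)
x(s) = -12 + s² - 117*s (x(s) = (s² - 117*s) - 12 = -12 + s² - 117*s)
b = -14 (b = 44 - 1*58 = 44 - 58 = -14)
H(C, j) = 14 (H(C, j) = -1*(-14) = 14)
√(H(16, x(-2)) - 34200) = √(14 - 34200) = √(-34186) = I*√34186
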